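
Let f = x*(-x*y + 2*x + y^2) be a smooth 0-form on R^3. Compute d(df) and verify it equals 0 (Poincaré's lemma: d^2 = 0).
d(df) = 0

Step 1: df = sum_i (∂f/∂x_i) dx_i = (-2*x*y + 4*x + y^2) dx + (x*(-x + 2*y)) dy + (0) dz.
Step 2: Apply d again. Using the 1-form formula, the coefficient of dx ∧ dy in d(df) is ∂^2 f/∂x ∂y - ∂^2 f/∂y ∂x = (-2*x + 2*y) - (-2*x + 2*y) = 0 (equality of mixed partials for smooth f).
Similarly for dx ∧ dz and dy ∧ dz — all coefficients vanish. So d(df) = 0.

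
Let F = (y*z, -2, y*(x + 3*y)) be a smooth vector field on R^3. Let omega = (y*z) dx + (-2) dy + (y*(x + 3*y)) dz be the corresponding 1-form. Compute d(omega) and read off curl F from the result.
d(omega) = (x + 6*y) dy ∧ dz + (0) dz ∧ dx + (-z) dx ∧ dy; curl F = (x + 6*y, 0, -z)

d omega = sum_{i<j} (∂f_j/∂x_i - ∂f_i/∂x_j) dx_i ∧ dx_j. Under the identification (dy ∧ dz, dz ∧ dx, dx ∧ dy) ↔ (e_x, e_y, e_z), the coefficients are exactly the components of curl F. Compute:
  ∂R/∂y - ∂Q/∂z = (x + 6*y) - (0) = x + 6*y
  ∂P/∂z - ∂R/∂x = (y) - (y) = 0
  ∂Q/∂x - ∂P/∂y = (0) - (z) = -z.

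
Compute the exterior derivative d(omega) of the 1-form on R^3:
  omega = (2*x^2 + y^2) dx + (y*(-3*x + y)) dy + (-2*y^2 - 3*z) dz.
d(omega) = (-5*y) dx ∧ dy + (-4*y) dy ∧ dz

For a 1-form omega = sum_i f_i dx_i, the exterior derivative is
  d(omega) = sum_{i < j} (∂f_j/∂x_i - ∂f_i/∂x_j) dx_i ∧ dx_j.
  coefficient of dx ∧ dy: ∂f_2/∂x - ∂f_1/∂y = ∂(y*(-3*x + y))/∂x - ∂(2*x^2 + y^2)/∂y = -5*y
  coefficient of dy ∧ dz: ∂f_3/∂y - ∂f_2/∂z = ∂(-2*y^2 - 3*z)/∂y - ∂(y*(-3*x + y))/∂z = -4*y
Assembling: d(omega) = (-5*y) dx ∧ dy + (-4*y) dy ∧ dz.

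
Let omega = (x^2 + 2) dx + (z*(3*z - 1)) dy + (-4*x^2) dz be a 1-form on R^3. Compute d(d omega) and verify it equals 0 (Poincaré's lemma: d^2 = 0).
d(d omega) = 0

Step 1: d omega = sum_{i<j} (∂f_j/∂x_i - ∂f_i/∂x_j) dx_i ∧ dx_j:
  coeff of dx ∧ dy: 0
  coeff of dx ∧ dz: -8*x
  coeff of dy ∧ dz: 1 - 6*z
Step 2: Apply d again to each 2-form coefficient. The only possible 3-form in R^3 is dx ∧ dy ∧ dz, with coefficient
  ∂(coeff of dy∧dz)/∂x - ∂(coeff of dx∧dz)/∂y + ∂(coeff of dx∧dy)/∂z
  = ∂/∂x (1 - 6*z) - ∂/∂y (-8*x) + ∂/∂z (0).
Each of these terms simplifies to sums of mixed partials that cancel in pairs. The result is 0 (by equality of mixed partials for smooth functions — Schwarz / Clairaut).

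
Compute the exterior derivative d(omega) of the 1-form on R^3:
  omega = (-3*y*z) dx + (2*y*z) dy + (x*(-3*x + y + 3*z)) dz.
d(omega) = (3*z) dx ∧ dy + (-6*x + 4*y + 3*z) dx ∧ dz + (x - 2*y) dy ∧ dz

For a 1-form omega = sum_i f_i dx_i, the exterior derivative is
  d(omega) = sum_{i < j} (∂f_j/∂x_i - ∂f_i/∂x_j) dx_i ∧ dx_j.
  coefficient of dx ∧ dy: ∂f_2/∂x - ∂f_1/∂y = ∂(2*y*z)/∂x - ∂(-3*y*z)/∂y = 3*z
  coefficient of dx ∧ dz: ∂f_3/∂x - ∂f_1/∂z = ∂(x*(-3*x + y + 3*z))/∂x - ∂(-3*y*z)/∂z = -6*x + 4*y + 3*z
  coefficient of dy ∧ dz: ∂f_3/∂y - ∂f_2/∂z = ∂(x*(-3*x + y + 3*z))/∂y - ∂(2*y*z)/∂z = x - 2*y
Assembling: d(omega) = (3*z) dx ∧ dy + (-6*x + 4*y + 3*z) dx ∧ dz + (x - 2*y) dy ∧ dz.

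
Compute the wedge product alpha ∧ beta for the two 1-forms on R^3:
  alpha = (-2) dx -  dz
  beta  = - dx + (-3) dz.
alpha ∧ beta = (5) dx ∧ dz

Distribute the wedge, using dx_i ∧ dx_j = -dx_j ∧ dx_i and dx_i ∧ dx_i = 0. For each pair (i, j) with i < j, the coefficient of dx_i ∧ dx_j in alpha ∧ beta is (alpha_i * beta_j - alpha_j * beta_i). Collecting: alpha ∧ beta = (5) dx ∧ dz.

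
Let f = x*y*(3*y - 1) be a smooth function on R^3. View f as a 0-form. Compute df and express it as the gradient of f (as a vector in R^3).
df = (y*(3*y - 1)) dx + (x*(6*y - 1)) dy + (0) dz; grad f = (y*(3*y - 1), x*(6*y - 1), 0)

For a 0-form f, d f = (∂f/∂x) dx + (∂f/∂y) dy + (∂f/∂z) dz. The components of the vector representation are exactly the entries of grad f in Cartesian coordinates:
  ∂f/∂x = y*(3*y - 1)
  ∂f/∂y = x*(6*y - 1)
  ∂f/∂z = 0.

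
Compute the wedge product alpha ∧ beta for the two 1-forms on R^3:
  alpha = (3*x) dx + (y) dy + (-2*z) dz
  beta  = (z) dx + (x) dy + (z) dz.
alpha ∧ beta = (3*x^2 - y*z) dx ∧ dy + (z*(3*x + 2*z)) dx ∧ dz + (z*(2*x + y)) dy ∧ dz

Distribute the wedge, using dx_i ∧ dx_j = -dx_j ∧ dx_i and dx_i ∧ dx_i = 0. For each pair (i, j) with i < j, the coefficient of dx_i ∧ dx_j in alpha ∧ beta is (alpha_i * beta_j - alpha_j * beta_i). Collecting: alpha ∧ beta = (3*x^2 - y*z) dx ∧ dy + (z*(3*x + 2*z)) dx ∧ dz + (z*(2*x + y)) dy ∧ dz.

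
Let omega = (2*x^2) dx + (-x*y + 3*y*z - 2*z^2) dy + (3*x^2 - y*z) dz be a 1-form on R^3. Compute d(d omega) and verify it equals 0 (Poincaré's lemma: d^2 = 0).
d(d omega) = 0

Step 1: d omega = sum_{i<j} (∂f_j/∂x_i - ∂f_i/∂x_j) dx_i ∧ dx_j:
  coeff of dx ∧ dy: -y
  coeff of dx ∧ dz: 6*x
  coeff of dy ∧ dz: -3*y + 3*z
Step 2: Apply d again to each 2-form coefficient. The only possible 3-form in R^3 is dx ∧ dy ∧ dz, with coefficient
  ∂(coeff of dy∧dz)/∂x - ∂(coeff of dx∧dz)/∂y + ∂(coeff of dx∧dy)/∂z
  = ∂/∂x (-3*y + 3*z) - ∂/∂y (6*x) + ∂/∂z (-y).
Each of these terms simplifies to sums of mixed partials that cancel in pairs. The result is 0 (by equality of mixed partials for smooth functions — Schwarz / Clairaut).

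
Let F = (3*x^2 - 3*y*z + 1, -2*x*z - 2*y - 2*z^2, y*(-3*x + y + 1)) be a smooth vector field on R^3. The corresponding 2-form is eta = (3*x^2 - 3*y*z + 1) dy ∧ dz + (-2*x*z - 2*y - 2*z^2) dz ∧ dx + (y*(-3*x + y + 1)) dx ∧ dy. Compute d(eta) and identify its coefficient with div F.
d(eta) = (6*x - 2) dx ∧ dy ∧ dz; div F = 6*x - 2

For a 2-form in R^3 of the form above, applying d gives a 3-form with coefficient ∂P/∂x + ∂Q/∂y + ∂R/∂z:
  ∂P/∂x = 6*x
  ∂Q/∂y = -2
  ∂R/∂z = 0
Sum = 6*x - 2, which is exactly div F.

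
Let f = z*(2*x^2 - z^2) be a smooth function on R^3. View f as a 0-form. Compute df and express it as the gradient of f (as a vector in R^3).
df = (4*x*z) dx + (0) dy + (2*x^2 - 3*z^2) dz; grad f = (4*x*z, 0, 2*x^2 - 3*z^2)

For a 0-form f, d f = (∂f/∂x) dx + (∂f/∂y) dy + (∂f/∂z) dz. The components of the vector representation are exactly the entries of grad f in Cartesian coordinates:
  ∂f/∂x = 4*x*z
  ∂f/∂y = 0
  ∂f/∂z = 2*x^2 - 3*z^2.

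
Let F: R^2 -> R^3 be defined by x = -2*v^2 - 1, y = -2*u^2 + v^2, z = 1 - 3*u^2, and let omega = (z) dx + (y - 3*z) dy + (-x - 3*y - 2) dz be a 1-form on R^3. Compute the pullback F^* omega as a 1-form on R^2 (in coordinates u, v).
F^* omega = (2*u*(-32*u^2 + v^2 + 9)) du + (2*v*(13*u^2 + v^2 - 5)) dv

Using F^*(f dg) = (f ∘ F) d(g ∘ F), substitute each coordinate x_i by F_i(u, v) in f_i, and replace dx_i by d F_i = (∂F_i/∂u) du + (∂F_i/∂v) dv.
  For the x component: f_1(F) = 1 - 3*u^2; d F_1 = (0) du + (-4*v) dv
  For the y component: f_2(F) = 7*u^2 + v^2 - 3; d F_2 = (-4*u) du + (2*v) dv
  For the z component: f_3(F) = 6*u^2 - v^2 - 1; d F_3 = (-6*u) du + (0) dv
Combining and collecting du, dv coefficients:
  coeff of du: 2*u*(-32*u^2 + v^2 + 9)
  coeff of dv: 2*v*(13*u^2 + v^2 - 5)
F^* omega = (2*u*(-32*u^2 + v^2 + 9)) du + (2*v*(13*u^2 + v^2 - 5)) dv.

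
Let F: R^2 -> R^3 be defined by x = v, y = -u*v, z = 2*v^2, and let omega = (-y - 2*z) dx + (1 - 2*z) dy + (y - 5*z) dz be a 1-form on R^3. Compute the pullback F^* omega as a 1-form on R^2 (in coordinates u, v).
F^* omega = (4*v^3 - v) du + (u*v - u - 40*v^3 - 4*v^2) dv

Using F^*(f dg) = (f ∘ F) d(g ∘ F), substitute each coordinate x_i by F_i(u, v) in f_i, and replace dx_i by d F_i = (∂F_i/∂u) du + (∂F_i/∂v) dv.
  For the x component: f_1(F) = v*(u - 4*v); d F_1 = (0) du + (1) dv
  For the y component: f_2(F) = 1 - 4*v^2; d F_2 = (-v) du + (-u) dv
  For the z component: f_3(F) = v*(-u - 10*v); d F_3 = (0) du + (4*v) dv
Combining and collecting du, dv coefficients:
  coeff of du: 4*v^3 - v
  coeff of dv: u*v - u - 40*v^3 - 4*v^2
F^* omega = (4*v^3 - v) du + (u*v - u - 40*v^3 - 4*v^2) dv.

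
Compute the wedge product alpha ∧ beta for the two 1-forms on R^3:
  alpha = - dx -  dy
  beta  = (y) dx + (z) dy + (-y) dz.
alpha ∧ beta = (y - z) dx ∧ dy + (y) dx ∧ dz + (y) dy ∧ dz

Distribute the wedge, using dx_i ∧ dx_j = -dx_j ∧ dx_i and dx_i ∧ dx_i = 0. For each pair (i, j) with i < j, the coefficient of dx_i ∧ dx_j in alpha ∧ beta is (alpha_i * beta_j - alpha_j * beta_i). Collecting: alpha ∧ beta = (y - z) dx ∧ dy + (y) dx ∧ dz + (y) dy ∧ dz.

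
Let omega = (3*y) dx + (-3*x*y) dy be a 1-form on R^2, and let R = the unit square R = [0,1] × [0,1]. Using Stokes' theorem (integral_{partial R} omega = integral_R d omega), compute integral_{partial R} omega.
integral_(partial R) omega = -9/2

Stokes: integral_partial_R omega = integral_R d omega with d omega = (∂Q/∂x - ∂P/∂y) dx ∧ dy.
  ∂Q/∂x = -3*y
  ∂P/∂y = 3
  integrand = ∂Q/∂x - ∂P/∂y = -3*y - 3.
Integrating over R: integral_0^1 integral_0^1 (-3*y - 3) dx dy = -9/2.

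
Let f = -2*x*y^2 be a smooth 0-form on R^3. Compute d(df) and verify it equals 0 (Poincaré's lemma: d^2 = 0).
d(df) = 0

Step 1: df = sum_i (∂f/∂x_i) dx_i = (-2*y^2) dx + (-4*x*y) dy + (0) dz.
Step 2: Apply d again. Using the 1-form formula, the coefficient of dx ∧ dy in d(df) is ∂^2 f/∂x ∂y - ∂^2 f/∂y ∂x = (-4*y) - (-4*y) = 0 (equality of mixed partials for smooth f).
Similarly for dx ∧ dz and dy ∧ dz — all coefficients vanish. So d(df) = 0.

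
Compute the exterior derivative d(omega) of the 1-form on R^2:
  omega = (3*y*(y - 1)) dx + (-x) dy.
d(omega) = (2 - 6*y) dx ∧ dy

For a 1-form omega = sum_i f_i dx_i, the exterior derivative is
  d(omega) = sum_{i < j} (∂f_j/∂x_i - ∂f_i/∂x_j) dx_i ∧ dx_j.
  coefficient of dx ∧ dy: ∂f_2/∂x - ∂f_1/∂y = ∂(-x)/∂x - ∂(3*y*(y - 1))/∂y = 2 - 6*y
Assembling: d(omega) = (2 - 6*y) dx ∧ dy.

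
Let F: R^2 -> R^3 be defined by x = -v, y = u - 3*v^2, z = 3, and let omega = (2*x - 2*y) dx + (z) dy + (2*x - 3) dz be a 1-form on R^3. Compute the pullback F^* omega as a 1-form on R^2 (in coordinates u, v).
F^* omega = (3) du + (2*u - 6*v^2 - 16*v) dv

Using F^*(f dg) = (f ∘ F) d(g ∘ F), substitute each coordinate x_i by F_i(u, v) in f_i, and replace dx_i by d F_i = (∂F_i/∂u) du + (∂F_i/∂v) dv.
  For the x component: f_1(F) = -2*u + 6*v^2 - 2*v; d F_1 = (0) du + (-1) dv
  For the y component: f_2(F) = 3; d F_2 = (1) du + (-6*v) dv
  For the z component: f_3(F) = -2*v - 3; d F_3 = (0) du + (0) dv
Combining and collecting du, dv coefficients:
  coeff of du: 3
  coeff of dv: 2*u - 6*v^2 - 16*v
F^* omega = (3) du + (2*u - 6*v^2 - 16*v) dv.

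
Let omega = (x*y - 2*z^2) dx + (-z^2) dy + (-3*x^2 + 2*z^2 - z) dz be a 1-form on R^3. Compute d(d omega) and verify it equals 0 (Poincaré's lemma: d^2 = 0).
d(d omega) = 0

Step 1: d omega = sum_{i<j} (∂f_j/∂x_i - ∂f_i/∂x_j) dx_i ∧ dx_j:
  coeff of dx ∧ dy: -x
  coeff of dx ∧ dz: -6*x + 4*z
  coeff of dy ∧ dz: 2*z
Step 2: Apply d again to each 2-form coefficient. The only possible 3-form in R^3 is dx ∧ dy ∧ dz, with coefficient
  ∂(coeff of dy∧dz)/∂x - ∂(coeff of dx∧dz)/∂y + ∂(coeff of dx∧dy)/∂z
  = ∂/∂x (2*z) - ∂/∂y (-6*x + 4*z) + ∂/∂z (-x).
Each of these terms simplifies to sums of mixed partials that cancel in pairs. The result is 0 (by equality of mixed partials for smooth functions — Schwarz / Clairaut).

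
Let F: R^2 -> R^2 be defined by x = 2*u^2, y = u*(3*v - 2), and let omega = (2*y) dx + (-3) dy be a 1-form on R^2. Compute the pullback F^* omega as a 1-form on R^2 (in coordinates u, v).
F^* omega = (24*u^2*v - 16*u^2 - 9*v + 6) du + (-9*u) dv

Using F^*(f dg) = (f ∘ F) d(g ∘ F), substitute each coordinate x_i by F_i(u, v) in f_i, and replace dx_i by d F_i = (∂F_i/∂u) du + (∂F_i/∂v) dv.
  For the x component: f_1(F) = 2*u*(3*v - 2); d F_1 = (4*u) du + (0) dv
  For the y component: f_2(F) = -3; d F_2 = (3*v - 2) du + (3*u) dv
Combining and collecting du, dv coefficients:
  coeff of du: 24*u^2*v - 16*u^2 - 9*v + 6
  coeff of dv: -9*u
F^* omega = (24*u^2*v - 16*u^2 - 9*v + 6) du + (-9*u) dv.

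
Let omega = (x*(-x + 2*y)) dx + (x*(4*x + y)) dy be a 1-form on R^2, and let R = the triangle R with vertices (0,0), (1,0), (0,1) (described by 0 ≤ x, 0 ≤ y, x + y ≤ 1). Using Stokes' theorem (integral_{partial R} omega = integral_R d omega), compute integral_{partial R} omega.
integral_(partial R) omega = 7/6

Stokes: integral_partial_R omega = integral_R d omega with d omega = (∂Q/∂x - ∂P/∂y) dx ∧ dy.
  ∂Q/∂x = 8*x + y
  ∂P/∂y = 2*x
  integrand = ∂Q/∂x - ∂P/∂y = 6*x + y.
Integrating over R: integral_0^1 integral_0^{1-x} (6*x + y) dy dx = 7/6.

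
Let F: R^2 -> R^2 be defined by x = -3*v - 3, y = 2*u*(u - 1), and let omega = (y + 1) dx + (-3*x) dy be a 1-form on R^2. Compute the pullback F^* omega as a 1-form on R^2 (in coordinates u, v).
F^* omega = (36*u*v + 36*u - 18*v - 18) du + (-6*u^2 + 6*u - 3) dv

Using F^*(f dg) = (f ∘ F) d(g ∘ F), substitute each coordinate x_i by F_i(u, v) in f_i, and replace dx_i by d F_i = (∂F_i/∂u) du + (∂F_i/∂v) dv.
  For the x component: f_1(F) = 2*u^2 - 2*u + 1; d F_1 = (0) du + (-3) dv
  For the y component: f_2(F) = 9*v + 9; d F_2 = (4*u - 2) du + (0) dv
Combining and collecting du, dv coefficients:
  coeff of du: 36*u*v + 36*u - 18*v - 18
  coeff of dv: -6*u^2 + 6*u - 3
F^* omega = (36*u*v + 36*u - 18*v - 18) du + (-6*u^2 + 6*u - 3) dv.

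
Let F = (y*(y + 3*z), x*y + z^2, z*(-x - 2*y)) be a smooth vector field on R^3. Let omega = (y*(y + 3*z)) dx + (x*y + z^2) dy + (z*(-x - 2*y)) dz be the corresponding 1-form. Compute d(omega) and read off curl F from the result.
d(omega) = (-4*z) dy ∧ dz + (3*y + z) dz ∧ dx + (-y - 3*z) dx ∧ dy; curl F = (-4*z, 3*y + z, -y - 3*z)

d omega = sum_{i<j} (∂f_j/∂x_i - ∂f_i/∂x_j) dx_i ∧ dx_j. Under the identification (dy ∧ dz, dz ∧ dx, dx ∧ dy) ↔ (e_x, e_y, e_z), the coefficients are exactly the components of curl F. Compute:
  ∂R/∂y - ∂Q/∂z = (-2*z) - (2*z) = -4*z
  ∂P/∂z - ∂R/∂x = (3*y) - (-z) = 3*y + z
  ∂Q/∂x - ∂P/∂y = (y) - (2*y + 3*z) = -y - 3*z.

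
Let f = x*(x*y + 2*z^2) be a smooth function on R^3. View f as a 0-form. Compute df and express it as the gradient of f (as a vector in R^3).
df = (2*x*y + 2*z^2) dx + (x^2) dy + (4*x*z) dz; grad f = (2*x*y + 2*z^2, x^2, 4*x*z)

For a 0-form f, d f = (∂f/∂x) dx + (∂f/∂y) dy + (∂f/∂z) dz. The components of the vector representation are exactly the entries of grad f in Cartesian coordinates:
  ∂f/∂x = 2*x*y + 2*z^2
  ∂f/∂y = x^2
  ∂f/∂z = 4*x*z.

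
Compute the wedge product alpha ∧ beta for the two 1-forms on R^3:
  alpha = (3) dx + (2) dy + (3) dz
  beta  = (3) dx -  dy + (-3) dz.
alpha ∧ beta = (-9) dx ∧ dy + (-18) dx ∧ dz + (-3) dy ∧ dz

Distribute the wedge, using dx_i ∧ dx_j = -dx_j ∧ dx_i and dx_i ∧ dx_i = 0. For each pair (i, j) with i < j, the coefficient of dx_i ∧ dx_j in alpha ∧ beta is (alpha_i * beta_j - alpha_j * beta_i). Collecting: alpha ∧ beta = (-9) dx ∧ dy + (-18) dx ∧ dz + (-3) dy ∧ dz.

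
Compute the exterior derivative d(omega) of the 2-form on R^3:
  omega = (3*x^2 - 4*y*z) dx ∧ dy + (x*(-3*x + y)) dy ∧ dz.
d(omega) = (-6*x - 3*y) dx ∧ dy ∧ dz

For a 2-form omega = sum_{i<j} g_{ij} dx_i ∧ dx_j, the exterior derivative is
  d(omega) = sum_{i<j} d(g_{ij}) ∧ dx_i ∧ dx_j = sum_{i<j, k} (∂g_{ij}/∂x_k) dx_k ∧ dx_i ∧ dx_j.
Expand each term, using dx_k ∧ dx_i ∧ dx_j = sgn(permutation) dx_{(a)} ∧ dx_{(b)} ∧ dx_{(c)} with (a < b < c) sorted:
  d(3*x^2 - 4*y*z) includes (∂/∂z)(3*x^2 - 4*y*z) dz = (-4*y) dz, which multiplied by dx ∧ dy gives (-4*y) dx ∧ dy ∧ dz
  d(x*(-3*x + y)) includes (∂/∂x)(x*(-3*x + y)) dx = (-6*x + y) dx, which multiplied by dy ∧ dz gives (-6*x + y) dx ∧ dy ∧ dz
Collecting like 3-forms: d(omega) = (-6*x - 3*y) dx ∧ dy ∧ dz.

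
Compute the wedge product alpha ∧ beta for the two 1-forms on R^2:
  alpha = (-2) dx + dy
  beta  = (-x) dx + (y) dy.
alpha ∧ beta = (x - 2*y) dx ∧ dy

Distribute the wedge, using dx_i ∧ dx_j = -dx_j ∧ dx_i and dx_i ∧ dx_i = 0. For each pair (i, j) with i < j, the coefficient of dx_i ∧ dx_j in alpha ∧ beta is (alpha_i * beta_j - alpha_j * beta_i). Collecting: alpha ∧ beta = (x - 2*y) dx ∧ dy.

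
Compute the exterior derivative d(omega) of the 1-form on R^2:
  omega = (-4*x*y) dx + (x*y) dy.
d(omega) = (4*x + y) dx ∧ dy

For a 1-form omega = sum_i f_i dx_i, the exterior derivative is
  d(omega) = sum_{i < j} (∂f_j/∂x_i - ∂f_i/∂x_j) dx_i ∧ dx_j.
  coefficient of dx ∧ dy: ∂f_2/∂x - ∂f_1/∂y = ∂(x*y)/∂x - ∂(-4*x*y)/∂y = 4*x + y
Assembling: d(omega) = (4*x + y) dx ∧ dy.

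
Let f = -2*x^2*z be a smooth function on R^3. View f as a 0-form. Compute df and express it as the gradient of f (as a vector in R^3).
df = (-4*x*z) dx + (0) dy + (-2*x^2) dz; grad f = (-4*x*z, 0, -2*x^2)

For a 0-form f, d f = (∂f/∂x) dx + (∂f/∂y) dy + (∂f/∂z) dz. The components of the vector representation are exactly the entries of grad f in Cartesian coordinates:
  ∂f/∂x = -4*x*z
  ∂f/∂y = 0
  ∂f/∂z = -2*x^2.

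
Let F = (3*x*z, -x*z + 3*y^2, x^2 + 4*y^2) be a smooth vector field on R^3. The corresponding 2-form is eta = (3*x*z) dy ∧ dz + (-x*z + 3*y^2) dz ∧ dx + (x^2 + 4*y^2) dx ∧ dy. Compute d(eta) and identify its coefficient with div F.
d(eta) = (6*y + 3*z) dx ∧ dy ∧ dz; div F = 6*y + 3*z

For a 2-form in R^3 of the form above, applying d gives a 3-form with coefficient ∂P/∂x + ∂Q/∂y + ∂R/∂z:
  ∂P/∂x = 3*z
  ∂Q/∂y = 6*y
  ∂R/∂z = 0
Sum = 6*y + 3*z, which is exactly div F.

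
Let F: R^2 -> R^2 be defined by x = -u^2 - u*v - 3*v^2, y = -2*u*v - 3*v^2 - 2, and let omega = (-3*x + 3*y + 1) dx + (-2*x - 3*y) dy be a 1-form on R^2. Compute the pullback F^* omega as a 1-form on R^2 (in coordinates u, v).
F^* omega = (-6*u^3 - u^2*v - 13*u*v^2 + 10*u - 30*v^3 - 7*v) du + (-7*u^3 - 43*u^2*v - 60*u*v^2 - 7*u - 90*v^3 - 6*v) dv

Using F^*(f dg) = (f ∘ F) d(g ∘ F), substitute each coordinate x_i by F_i(u, v) in f_i, and replace dx_i by d F_i = (∂F_i/∂u) du + (∂F_i/∂v) dv.
  For the x component: f_1(F) = 3*u^2 - 3*u*v - 5; d F_1 = (-2*u - v) du + (-u - 6*v) dv
  For the y component: f_2(F) = 2*u^2 + 8*u*v + 15*v^2 + 6; d F_2 = (-2*v) du + (-2*u - 6*v) dv
Combining and collecting du, dv coefficients:
  coeff of du: -6*u^3 - u^2*v - 13*u*v^2 + 10*u - 30*v^3 - 7*v
  coeff of dv: -7*u^3 - 43*u^2*v - 60*u*v^2 - 7*u - 90*v^3 - 6*v
F^* omega = (-6*u^3 - u^2*v - 13*u*v^2 + 10*u - 30*v^3 - 7*v) du + (-7*u^3 - 43*u^2*v - 60*u*v^2 - 7*u - 90*v^3 - 6*v) dv.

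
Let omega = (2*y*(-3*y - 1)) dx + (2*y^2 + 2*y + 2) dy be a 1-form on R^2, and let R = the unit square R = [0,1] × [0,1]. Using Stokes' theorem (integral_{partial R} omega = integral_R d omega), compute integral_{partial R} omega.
integral_(partial R) omega = 8

Stokes: integral_partial_R omega = integral_R d omega with d omega = (∂Q/∂x - ∂P/∂y) dx ∧ dy.
  ∂Q/∂x = 0
  ∂P/∂y = -12*y - 2
  integrand = ∂Q/∂x - ∂P/∂y = 12*y + 2.
Integrating over R: integral_0^1 integral_0^1 (12*y + 2) dx dy = 8.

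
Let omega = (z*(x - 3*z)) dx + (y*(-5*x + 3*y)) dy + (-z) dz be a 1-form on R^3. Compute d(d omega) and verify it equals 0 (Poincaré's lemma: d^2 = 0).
d(d omega) = 0

Step 1: d omega = sum_{i<j} (∂f_j/∂x_i - ∂f_i/∂x_j) dx_i ∧ dx_j:
  coeff of dx ∧ dy: -5*y
  coeff of dx ∧ dz: -x + 6*z
  coeff of dy ∧ dz: 0
Step 2: Apply d again to each 2-form coefficient. The only possible 3-form in R^3 is dx ∧ dy ∧ dz, with coefficient
  ∂(coeff of dy∧dz)/∂x - ∂(coeff of dx∧dz)/∂y + ∂(coeff of dx∧dy)/∂z
  = ∂/∂x (0) - ∂/∂y (-x + 6*z) + ∂/∂z (-5*y).
Each of these terms simplifies to sums of mixed partials that cancel in pairs. The result is 0 (by equality of mixed partials for smooth functions — Schwarz / Clairaut).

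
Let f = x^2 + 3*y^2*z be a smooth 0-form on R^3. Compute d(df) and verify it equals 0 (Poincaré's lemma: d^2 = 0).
d(df) = 0

Step 1: df = sum_i (∂f/∂x_i) dx_i = (2*x) dx + (6*y*z) dy + (3*y^2) dz.
Step 2: Apply d again. Using the 1-form formula, the coefficient of dx ∧ dy in d(df) is ∂^2 f/∂x ∂y - ∂^2 f/∂y ∂x = (0) - (0) = 0 (equality of mixed partials for smooth f).
Similarly for dx ∧ dz and dy ∧ dz — all coefficients vanish. So d(df) = 0.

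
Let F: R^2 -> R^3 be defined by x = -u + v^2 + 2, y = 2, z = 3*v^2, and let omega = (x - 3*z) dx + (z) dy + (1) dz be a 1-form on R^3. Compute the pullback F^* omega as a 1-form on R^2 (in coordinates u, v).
F^* omega = (u + 8*v^2 - 2) du + (2*v*(-u - 8*v^2 + 5)) dv

Using F^*(f dg) = (f ∘ F) d(g ∘ F), substitute each coordinate x_i by F_i(u, v) in f_i, and replace dx_i by d F_i = (∂F_i/∂u) du + (∂F_i/∂v) dv.
  For the x component: f_1(F) = -u - 8*v^2 + 2; d F_1 = (-1) du + (2*v) dv
  For the y component: f_2(F) = 3*v^2; d F_2 = (0) du + (0) dv
  For the z component: f_3(F) = 1; d F_3 = (0) du + (6*v) dv
Combining and collecting du, dv coefficients:
  coeff of du: u + 8*v^2 - 2
  coeff of dv: 2*v*(-u - 8*v^2 + 5)
F^* omega = (u + 8*v^2 - 2) du + (2*v*(-u - 8*v^2 + 5)) dv.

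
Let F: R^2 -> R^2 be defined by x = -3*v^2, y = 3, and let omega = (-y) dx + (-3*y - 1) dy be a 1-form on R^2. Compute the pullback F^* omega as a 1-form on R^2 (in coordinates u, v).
F^* omega = (18*v) dv

Using F^*(f dg) = (f ∘ F) d(g ∘ F), substitute each coordinate x_i by F_i(u, v) in f_i, and replace dx_i by d F_i = (∂F_i/∂u) du + (∂F_i/∂v) dv.
  For the x component: f_1(F) = -3; d F_1 = (0) du + (-6*v) dv
  For the y component: f_2(F) = -10; d F_2 = (0) du + (0) dv
Combining and collecting du, dv coefficients:
  coeff of du: 0
  coeff of dv: 18*v
F^* omega = (18*v) dv.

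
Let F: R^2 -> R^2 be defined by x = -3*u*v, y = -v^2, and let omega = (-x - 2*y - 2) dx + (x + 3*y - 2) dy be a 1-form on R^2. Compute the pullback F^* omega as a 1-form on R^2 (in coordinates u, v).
F^* omega = (3*v*(-3*u*v - 2*v^2 + 2)) du + (-9*u^2*v + 6*u + 6*v^3 + 4*v) dv

Using F^*(f dg) = (f ∘ F) d(g ∘ F), substitute each coordinate x_i by F_i(u, v) in f_i, and replace dx_i by d F_i = (∂F_i/∂u) du + (∂F_i/∂v) dv.
  For the x component: f_1(F) = 3*u*v + 2*v^2 - 2; d F_1 = (-3*v) du + (-3*u) dv
  For the y component: f_2(F) = -3*u*v - 3*v^2 - 2; d F_2 = (0) du + (-2*v) dv
Combining and collecting du, dv coefficients:
  coeff of du: 3*v*(-3*u*v - 2*v^2 + 2)
  coeff of dv: -9*u^2*v + 6*u + 6*v^3 + 4*v
F^* omega = (3*v*(-3*u*v - 2*v^2 + 2)) du + (-9*u^2*v + 6*u + 6*v^3 + 4*v) dv.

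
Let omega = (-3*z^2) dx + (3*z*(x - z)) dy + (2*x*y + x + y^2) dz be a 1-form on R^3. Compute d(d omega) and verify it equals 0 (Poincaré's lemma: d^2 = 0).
d(d omega) = 0

Step 1: d omega = sum_{i<j} (∂f_j/∂x_i - ∂f_i/∂x_j) dx_i ∧ dx_j:
  coeff of dx ∧ dy: 3*z
  coeff of dx ∧ dz: 2*y + 6*z + 1
  coeff of dy ∧ dz: -x + 2*y + 6*z
Step 2: Apply d again to each 2-form coefficient. The only possible 3-form in R^3 is dx ∧ dy ∧ dz, with coefficient
  ∂(coeff of dy∧dz)/∂x - ∂(coeff of dx∧dz)/∂y + ∂(coeff of dx∧dy)/∂z
  = ∂/∂x (-x + 2*y + 6*z) - ∂/∂y (2*y + 6*z + 1) + ∂/∂z (3*z).
Each of these terms simplifies to sums of mixed partials that cancel in pairs. The result is 0 (by equality of mixed partials for smooth functions — Schwarz / Clairaut).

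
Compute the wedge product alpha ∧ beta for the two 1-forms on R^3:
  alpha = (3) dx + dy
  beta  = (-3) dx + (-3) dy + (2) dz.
alpha ∧ beta = (-6) dx ∧ dy + (6) dx ∧ dz + (2) dy ∧ dz

Distribute the wedge, using dx_i ∧ dx_j = -dx_j ∧ dx_i and dx_i ∧ dx_i = 0. For each pair (i, j) with i < j, the coefficient of dx_i ∧ dx_j in alpha ∧ beta is (alpha_i * beta_j - alpha_j * beta_i). Collecting: alpha ∧ beta = (-6) dx ∧ dy + (6) dx ∧ dz + (2) dy ∧ dz.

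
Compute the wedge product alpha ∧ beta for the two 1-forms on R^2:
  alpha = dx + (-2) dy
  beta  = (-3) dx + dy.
alpha ∧ beta = (-5) dx ∧ dy

Distribute the wedge, using dx_i ∧ dx_j = -dx_j ∧ dx_i and dx_i ∧ dx_i = 0. For each pair (i, j) with i < j, the coefficient of dx_i ∧ dx_j in alpha ∧ beta is (alpha_i * beta_j - alpha_j * beta_i). Collecting: alpha ∧ beta = (-5) dx ∧ dy.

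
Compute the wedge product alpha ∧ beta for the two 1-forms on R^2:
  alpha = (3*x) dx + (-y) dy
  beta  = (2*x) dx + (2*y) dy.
alpha ∧ beta = (8*x*y) dx ∧ dy

Distribute the wedge, using dx_i ∧ dx_j = -dx_j ∧ dx_i and dx_i ∧ dx_i = 0. For each pair (i, j) with i < j, the coefficient of dx_i ∧ dx_j in alpha ∧ beta is (alpha_i * beta_j - alpha_j * beta_i). Collecting: alpha ∧ beta = (8*x*y) dx ∧ dy.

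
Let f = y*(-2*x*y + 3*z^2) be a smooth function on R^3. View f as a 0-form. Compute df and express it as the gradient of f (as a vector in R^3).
df = (-2*y^2) dx + (-4*x*y + 3*z^2) dy + (6*y*z) dz; grad f = (-2*y^2, -4*x*y + 3*z^2, 6*y*z)

For a 0-form f, d f = (∂f/∂x) dx + (∂f/∂y) dy + (∂f/∂z) dz. The components of the vector representation are exactly the entries of grad f in Cartesian coordinates:
  ∂f/∂x = -2*y^2
  ∂f/∂y = -4*x*y + 3*z^2
  ∂f/∂z = 6*y*z.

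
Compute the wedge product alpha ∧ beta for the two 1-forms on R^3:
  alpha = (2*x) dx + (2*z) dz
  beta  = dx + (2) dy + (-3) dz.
alpha ∧ beta = (4*x) dx ∧ dy + (-6*x - 2*z) dx ∧ dz + (-4*z) dy ∧ dz

Distribute the wedge, using dx_i ∧ dx_j = -dx_j ∧ dx_i and dx_i ∧ dx_i = 0. For each pair (i, j) with i < j, the coefficient of dx_i ∧ dx_j in alpha ∧ beta is (alpha_i * beta_j - alpha_j * beta_i). Collecting: alpha ∧ beta = (4*x) dx ∧ dy + (-6*x - 2*z) dx ∧ dz + (-4*z) dy ∧ dz.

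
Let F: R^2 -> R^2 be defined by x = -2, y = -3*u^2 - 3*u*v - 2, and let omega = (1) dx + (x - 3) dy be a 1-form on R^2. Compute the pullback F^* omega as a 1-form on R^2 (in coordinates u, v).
F^* omega = (30*u + 15*v) du + (15*u) dv

Using F^*(f dg) = (f ∘ F) d(g ∘ F), substitute each coordinate x_i by F_i(u, v) in f_i, and replace dx_i by d F_i = (∂F_i/∂u) du + (∂F_i/∂v) dv.
  For the x component: f_1(F) = 1; d F_1 = (0) du + (0) dv
  For the y component: f_2(F) = -5; d F_2 = (-6*u - 3*v) du + (-3*u) dv
Combining and collecting du, dv coefficients:
  coeff of du: 30*u + 15*v
  coeff of dv: 15*u
F^* omega = (30*u + 15*v) du + (15*u) dv.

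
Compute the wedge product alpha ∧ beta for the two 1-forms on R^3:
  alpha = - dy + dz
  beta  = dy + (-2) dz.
alpha ∧ beta = (1) dy ∧ dz

Distribute the wedge, using dx_i ∧ dx_j = -dx_j ∧ dx_i and dx_i ∧ dx_i = 0. For each pair (i, j) with i < j, the coefficient of dx_i ∧ dx_j in alpha ∧ beta is (alpha_i * beta_j - alpha_j * beta_i). Collecting: alpha ∧ beta = (1) dy ∧ dz.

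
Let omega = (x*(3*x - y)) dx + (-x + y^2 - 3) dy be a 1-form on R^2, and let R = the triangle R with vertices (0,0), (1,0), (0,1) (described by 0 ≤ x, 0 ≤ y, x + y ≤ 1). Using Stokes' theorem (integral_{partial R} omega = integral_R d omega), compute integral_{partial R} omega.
integral_(partial R) omega = -1/3

Stokes: integral_partial_R omega = integral_R d omega with d omega = (∂Q/∂x - ∂P/∂y) dx ∧ dy.
  ∂Q/∂x = -1
  ∂P/∂y = -x
  integrand = ∂Q/∂x - ∂P/∂y = x - 1.
Integrating over R: integral_0^1 integral_0^{1-x} (x - 1) dy dx = -1/3.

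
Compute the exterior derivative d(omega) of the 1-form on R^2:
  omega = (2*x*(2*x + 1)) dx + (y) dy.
d(omega) = 0

For a 1-form omega = sum_i f_i dx_i, the exterior derivative is
  d(omega) = sum_{i < j} (∂f_j/∂x_i - ∂f_i/∂x_j) dx_i ∧ dx_j.

Assembling: d(omega) = 0.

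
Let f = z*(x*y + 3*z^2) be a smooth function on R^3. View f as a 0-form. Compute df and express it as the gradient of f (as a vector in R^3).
df = (y*z) dx + (x*z) dy + (x*y + 9*z^2) dz; grad f = (y*z, x*z, x*y + 9*z^2)

For a 0-form f, d f = (∂f/∂x) dx + (∂f/∂y) dy + (∂f/∂z) dz. The components of the vector representation are exactly the entries of grad f in Cartesian coordinates:
  ∂f/∂x = y*z
  ∂f/∂y = x*z
  ∂f/∂z = x*y + 9*z^2.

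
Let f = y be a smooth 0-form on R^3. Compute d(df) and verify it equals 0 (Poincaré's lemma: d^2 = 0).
d(df) = 0

Step 1: df = sum_i (∂f/∂x_i) dx_i = (0) dx + (1) dy + (0) dz.
Step 2: Apply d again. Using the 1-form formula, the coefficient of dx ∧ dy in d(df) is ∂^2 f/∂x ∂y - ∂^2 f/∂y ∂x = (0) - (0) = 0 (equality of mixed partials for smooth f).
Similarly for dx ∧ dz and dy ∧ dz — all coefficients vanish. So d(df) = 0.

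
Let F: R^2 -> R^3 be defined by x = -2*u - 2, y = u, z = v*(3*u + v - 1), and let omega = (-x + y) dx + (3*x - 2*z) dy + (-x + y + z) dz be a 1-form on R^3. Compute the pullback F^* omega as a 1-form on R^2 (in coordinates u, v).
F^* omega = (9*u*v^2 + 3*u*v - 12*u + 3*v^3 - 5*v^2 + 8*v - 10) du + (9*u^2*v + 9*u^2 + 9*u*v^2 + 3*u + 2*v^3 - 3*v^2 + 5*v - 2) dv

Using F^*(f dg) = (f ∘ F) d(g ∘ F), substitute each coordinate x_i by F_i(u, v) in f_i, and replace dx_i by d F_i = (∂F_i/∂u) du + (∂F_i/∂v) dv.
  For the x component: f_1(F) = 3*u + 2; d F_1 = (-2) du + (0) dv
  For the y component: f_2(F) = -6*u*v - 6*u - 2*v^2 + 2*v - 6; d F_2 = (1) du + (0) dv
  For the z component: f_3(F) = 3*u*v + 3*u + v^2 - v + 2; d F_3 = (3*v) du + (3*u + 2*v - 1) dv
Combining and collecting du, dv coefficients:
  coeff of du: 9*u*v^2 + 3*u*v - 12*u + 3*v^3 - 5*v^2 + 8*v - 10
  coeff of dv: 9*u^2*v + 9*u^2 + 9*u*v^2 + 3*u + 2*v^3 - 3*v^2 + 5*v - 2
F^* omega = (9*u*v^2 + 3*u*v - 12*u + 3*v^3 - 5*v^2 + 8*v - 10) du + (9*u^2*v + 9*u^2 + 9*u*v^2 + 3*u + 2*v^3 - 3*v^2 + 5*v - 2) dv.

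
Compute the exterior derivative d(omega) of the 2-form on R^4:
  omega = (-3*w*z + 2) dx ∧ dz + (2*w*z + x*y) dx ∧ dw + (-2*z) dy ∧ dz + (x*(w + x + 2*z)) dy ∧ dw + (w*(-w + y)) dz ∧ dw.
d(omega) = (-2*w - 3*z) dx ∧ dz ∧ dw + (w + x + 2*z) dx ∧ dy ∧ dw + (w - 2*x) dy ∧ dz ∧ dw

For a 2-form omega = sum_{i<j} g_{ij} dx_i ∧ dx_j, the exterior derivative is
  d(omega) = sum_{i<j} d(g_{ij}) ∧ dx_i ∧ dx_j = sum_{i<j, k} (∂g_{ij}/∂x_k) dx_k ∧ dx_i ∧ dx_j.
Expand each term, using dx_k ∧ dx_i ∧ dx_j = sgn(permutation) dx_{(a)} ∧ dx_{(b)} ∧ dx_{(c)} with (a < b < c) sorted:
  d(-3*w*z + 2) includes (∂/∂w)(-3*w*z + 2) dw = (-3*z) dw, which multiplied by dx ∧ dz gives (-3*z) dx ∧ dz ∧ dw
  d(2*w*z + x*y) includes (∂/∂y)(2*w*z + x*y) dy = (x) dy, which multiplied by dx ∧ dw gives (-x) dx ∧ dy ∧ dw
  d(2*w*z + x*y) includes (∂/∂z)(2*w*z + x*y) dz = (2*w) dz, which multiplied by dx ∧ dw gives (-2*w) dx ∧ dz ∧ dw
  d(x*(w + x + 2*z)) includes (∂/∂x)(x*(w + x + 2*z)) dx = (w + 2*x + 2*z) dx, which multiplied by dy ∧ dw gives (w + 2*x + 2*z) dx ∧ dy ∧ dw
  d(x*(w + x + 2*z)) includes (∂/∂z)(x*(w + x + 2*z)) dz = (2*x) dz, which multiplied by dy ∧ dw gives (-2*x) dy ∧ dz ∧ dw
  d(w*(-w + y)) includes (∂/∂y)(w*(-w + y)) dy = (w) dy, which multiplied by dz ∧ dw gives (w) dy ∧ dz ∧ dw
Collecting like 3-forms: d(omega) = (-2*w - 3*z) dx ∧ dz ∧ dw + (w + x + 2*z) dx ∧ dy ∧ dw + (w - 2*x) dy ∧ dz ∧ dw.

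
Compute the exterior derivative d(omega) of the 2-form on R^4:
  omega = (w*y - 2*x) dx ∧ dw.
d(omega) = (-w) dx ∧ dy ∧ dw

For a 2-form omega = sum_{i<j} g_{ij} dx_i ∧ dx_j, the exterior derivative is
  d(omega) = sum_{i<j} d(g_{ij}) ∧ dx_i ∧ dx_j = sum_{i<j, k} (∂g_{ij}/∂x_k) dx_k ∧ dx_i ∧ dx_j.
Expand each term, using dx_k ∧ dx_i ∧ dx_j = sgn(permutation) dx_{(a)} ∧ dx_{(b)} ∧ dx_{(c)} with (a < b < c) sorted:
  d(w*y - 2*x) includes (∂/∂y)(w*y - 2*x) dy = (w) dy, which multiplied by dx ∧ dw gives (-w) dx ∧ dy ∧ dw
Collecting like 3-forms: d(omega) = (-w) dx ∧ dy ∧ dw.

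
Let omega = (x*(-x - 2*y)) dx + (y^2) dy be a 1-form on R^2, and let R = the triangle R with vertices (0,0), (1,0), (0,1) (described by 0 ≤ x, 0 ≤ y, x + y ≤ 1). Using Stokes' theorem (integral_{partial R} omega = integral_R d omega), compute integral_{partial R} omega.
integral_(partial R) omega = 1/3

Stokes: integral_partial_R omega = integral_R d omega with d omega = (∂Q/∂x - ∂P/∂y) dx ∧ dy.
  ∂Q/∂x = 0
  ∂P/∂y = -2*x
  integrand = ∂Q/∂x - ∂P/∂y = 2*x.
Integrating over R: integral_0^1 integral_0^{1-x} (2*x) dy dx = 1/3.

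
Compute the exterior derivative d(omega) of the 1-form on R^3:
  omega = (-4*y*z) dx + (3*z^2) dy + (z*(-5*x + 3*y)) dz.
d(omega) = (4*z) dx ∧ dy + (4*y - 5*z) dx ∧ dz + (-3*z) dy ∧ dz

For a 1-form omega = sum_i f_i dx_i, the exterior derivative is
  d(omega) = sum_{i < j} (∂f_j/∂x_i - ∂f_i/∂x_j) dx_i ∧ dx_j.
  coefficient of dx ∧ dy: ∂f_2/∂x - ∂f_1/∂y = ∂(3*z^2)/∂x - ∂(-4*y*z)/∂y = 4*z
  coefficient of dx ∧ dz: ∂f_3/∂x - ∂f_1/∂z = ∂(z*(-5*x + 3*y))/∂x - ∂(-4*y*z)/∂z = 4*y - 5*z
  coefficient of dy ∧ dz: ∂f_3/∂y - ∂f_2/∂z = ∂(z*(-5*x + 3*y))/∂y - ∂(3*z^2)/∂z = -3*z
Assembling: d(omega) = (4*z) dx ∧ dy + (4*y - 5*z) dx ∧ dz + (-3*z) dy ∧ dz.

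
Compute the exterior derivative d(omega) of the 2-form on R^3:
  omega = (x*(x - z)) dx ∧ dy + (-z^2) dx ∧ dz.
d(omega) = (-x) dx ∧ dy ∧ dz

For a 2-form omega = sum_{i<j} g_{ij} dx_i ∧ dx_j, the exterior derivative is
  d(omega) = sum_{i<j} d(g_{ij}) ∧ dx_i ∧ dx_j = sum_{i<j, k} (∂g_{ij}/∂x_k) dx_k ∧ dx_i ∧ dx_j.
Expand each term, using dx_k ∧ dx_i ∧ dx_j = sgn(permutation) dx_{(a)} ∧ dx_{(b)} ∧ dx_{(c)} with (a < b < c) sorted:
  d(x*(x - z)) includes (∂/∂z)(x*(x - z)) dz = (-x) dz, which multiplied by dx ∧ dy gives (-x) dx ∧ dy ∧ dz
Collecting like 3-forms: d(omega) = (-x) dx ∧ dy ∧ dz.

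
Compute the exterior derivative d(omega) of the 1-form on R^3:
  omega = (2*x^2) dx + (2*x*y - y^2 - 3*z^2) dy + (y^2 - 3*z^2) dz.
d(omega) = (2*y) dx ∧ dy + (2*y + 6*z) dy ∧ dz

For a 1-form omega = sum_i f_i dx_i, the exterior derivative is
  d(omega) = sum_{i < j} (∂f_j/∂x_i - ∂f_i/∂x_j) dx_i ∧ dx_j.
  coefficient of dx ∧ dy: ∂f_2/∂x - ∂f_1/∂y = ∂(2*x*y - y^2 - 3*z^2)/∂x - ∂(2*x^2)/∂y = 2*y
  coefficient of dy ∧ dz: ∂f_3/∂y - ∂f_2/∂z = ∂(y^2 - 3*z^2)/∂y - ∂(2*x*y - y^2 - 3*z^2)/∂z = 2*y + 6*z
Assembling: d(omega) = (2*y) dx ∧ dy + (2*y + 6*z) dy ∧ dz.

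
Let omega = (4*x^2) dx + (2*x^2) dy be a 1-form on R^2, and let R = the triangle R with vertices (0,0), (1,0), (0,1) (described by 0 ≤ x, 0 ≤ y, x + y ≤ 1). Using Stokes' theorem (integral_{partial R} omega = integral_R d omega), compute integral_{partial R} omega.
integral_(partial R) omega = 2/3

Stokes: integral_partial_R omega = integral_R d omega with d omega = (∂Q/∂x - ∂P/∂y) dx ∧ dy.
  ∂Q/∂x = 4*x
  ∂P/∂y = 0
  integrand = ∂Q/∂x - ∂P/∂y = 4*x.
Integrating over R: integral_0^1 integral_0^{1-x} (4*x) dy dx = 2/3.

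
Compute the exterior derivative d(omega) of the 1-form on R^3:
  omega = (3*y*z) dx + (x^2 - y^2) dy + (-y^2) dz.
d(omega) = (2*x - 3*z) dx ∧ dy + (-3*y) dx ∧ dz + (-2*y) dy ∧ dz

For a 1-form omega = sum_i f_i dx_i, the exterior derivative is
  d(omega) = sum_{i < j} (∂f_j/∂x_i - ∂f_i/∂x_j) dx_i ∧ dx_j.
  coefficient of dx ∧ dy: ∂f_2/∂x - ∂f_1/∂y = ∂(x^2 - y^2)/∂x - ∂(3*y*z)/∂y = 2*x - 3*z
  coefficient of dx ∧ dz: ∂f_3/∂x - ∂f_1/∂z = ∂(-y^2)/∂x - ∂(3*y*z)/∂z = -3*y
  coefficient of dy ∧ dz: ∂f_3/∂y - ∂f_2/∂z = ∂(-y^2)/∂y - ∂(x^2 - y^2)/∂z = -2*y
Assembling: d(omega) = (2*x - 3*z) dx ∧ dy + (-3*y) dx ∧ dz + (-2*y) dy ∧ dz.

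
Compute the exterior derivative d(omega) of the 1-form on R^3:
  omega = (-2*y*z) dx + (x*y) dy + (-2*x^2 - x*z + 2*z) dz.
d(omega) = (y + 2*z) dx ∧ dy + (-4*x + 2*y - z) dx ∧ dz

For a 1-form omega = sum_i f_i dx_i, the exterior derivative is
  d(omega) = sum_{i < j} (∂f_j/∂x_i - ∂f_i/∂x_j) dx_i ∧ dx_j.
  coefficient of dx ∧ dy: ∂f_2/∂x - ∂f_1/∂y = ∂(x*y)/∂x - ∂(-2*y*z)/∂y = y + 2*z
  coefficient of dx ∧ dz: ∂f_3/∂x - ∂f_1/∂z = ∂(-2*x^2 - x*z + 2*z)/∂x - ∂(-2*y*z)/∂z = -4*x + 2*y - z
Assembling: d(omega) = (y + 2*z) dx ∧ dy + (-4*x + 2*y - z) dx ∧ dz.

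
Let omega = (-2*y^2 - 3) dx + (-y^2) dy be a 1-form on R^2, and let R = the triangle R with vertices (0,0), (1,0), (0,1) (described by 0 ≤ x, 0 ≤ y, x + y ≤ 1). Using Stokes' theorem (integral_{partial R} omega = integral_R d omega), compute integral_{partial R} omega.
integral_(partial R) omega = 2/3

Stokes: integral_partial_R omega = integral_R d omega with d omega = (∂Q/∂x - ∂P/∂y) dx ∧ dy.
  ∂Q/∂x = 0
  ∂P/∂y = -4*y
  integrand = ∂Q/∂x - ∂P/∂y = 4*y.
Integrating over R: integral_0^1 integral_0^{1-x} (4*y) dy dx = 2/3.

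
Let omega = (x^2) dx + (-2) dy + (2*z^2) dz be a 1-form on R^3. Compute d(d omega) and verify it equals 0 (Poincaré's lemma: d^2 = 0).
d(d omega) = 0

Step 1: d omega = sum_{i<j} (∂f_j/∂x_i - ∂f_i/∂x_j) dx_i ∧ dx_j:
  coeff of dx ∧ dy: 0
  coeff of dx ∧ dz: 0
  coeff of dy ∧ dz: 0
Step 2: Apply d again to each 2-form coefficient. The only possible 3-form in R^3 is dx ∧ dy ∧ dz, with coefficient
  ∂(coeff of dy∧dz)/∂x - ∂(coeff of dx∧dz)/∂y + ∂(coeff of dx∧dy)/∂z
  = ∂/∂x (0) - ∂/∂y (0) + ∂/∂z (0).
Each of these terms simplifies to sums of mixed partials that cancel in pairs. The result is 0 (by equality of mixed partials for smooth functions — Schwarz / Clairaut).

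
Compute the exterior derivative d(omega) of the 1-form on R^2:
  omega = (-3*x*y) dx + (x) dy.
d(omega) = (3*x + 1) dx ∧ dy

For a 1-form omega = sum_i f_i dx_i, the exterior derivative is
  d(omega) = sum_{i < j} (∂f_j/∂x_i - ∂f_i/∂x_j) dx_i ∧ dx_j.
  coefficient of dx ∧ dy: ∂f_2/∂x - ∂f_1/∂y = ∂(x)/∂x - ∂(-3*x*y)/∂y = 3*x + 1
Assembling: d(omega) = (3*x + 1) dx ∧ dy.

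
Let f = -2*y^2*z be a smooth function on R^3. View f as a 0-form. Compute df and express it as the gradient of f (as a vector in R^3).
df = (0) dx + (-4*y*z) dy + (-2*y^2) dz; grad f = (0, -4*y*z, -2*y^2)

For a 0-form f, d f = (∂f/∂x) dx + (∂f/∂y) dy + (∂f/∂z) dz. The components of the vector representation are exactly the entries of grad f in Cartesian coordinates:
  ∂f/∂x = 0
  ∂f/∂y = -4*y*z
  ∂f/∂z = -2*y^2.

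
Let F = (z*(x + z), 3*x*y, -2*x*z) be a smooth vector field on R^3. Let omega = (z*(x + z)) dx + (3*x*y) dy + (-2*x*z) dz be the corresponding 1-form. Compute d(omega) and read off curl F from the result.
d(omega) = (0) dy ∧ dz + (x + 4*z) dz ∧ dx + (3*y) dx ∧ dy; curl F = (0, x + 4*z, 3*y)

d omega = sum_{i<j} (∂f_j/∂x_i - ∂f_i/∂x_j) dx_i ∧ dx_j. Under the identification (dy ∧ dz, dz ∧ dx, dx ∧ dy) ↔ (e_x, e_y, e_z), the coefficients are exactly the components of curl F. Compute:
  ∂R/∂y - ∂Q/∂z = (0) - (0) = 0
  ∂P/∂z - ∂R/∂x = (x + 2*z) - (-2*z) = x + 4*z
  ∂Q/∂x - ∂P/∂y = (3*y) - (0) = 3*y.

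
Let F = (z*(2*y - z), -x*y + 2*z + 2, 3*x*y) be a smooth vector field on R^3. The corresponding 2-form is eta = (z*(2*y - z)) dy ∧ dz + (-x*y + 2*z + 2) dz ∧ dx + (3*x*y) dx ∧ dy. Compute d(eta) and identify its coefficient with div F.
d(eta) = (-x) dx ∧ dy ∧ dz; div F = -x

For a 2-form in R^3 of the form above, applying d gives a 3-form with coefficient ∂P/∂x + ∂Q/∂y + ∂R/∂z:
  ∂P/∂x = 0
  ∂Q/∂y = -x
  ∂R/∂z = 0
Sum = -x, which is exactly div F.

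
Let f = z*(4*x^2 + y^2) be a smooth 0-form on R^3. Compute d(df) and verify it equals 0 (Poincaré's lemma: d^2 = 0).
d(df) = 0

Step 1: df = sum_i (∂f/∂x_i) dx_i = (8*x*z) dx + (2*y*z) dy + (4*x^2 + y^2) dz.
Step 2: Apply d again. Using the 1-form formula, the coefficient of dx ∧ dy in d(df) is ∂^2 f/∂x ∂y - ∂^2 f/∂y ∂x = (0) - (0) = 0 (equality of mixed partials for smooth f).
Similarly for dx ∧ dz and dy ∧ dz — all coefficients vanish. So d(df) = 0.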